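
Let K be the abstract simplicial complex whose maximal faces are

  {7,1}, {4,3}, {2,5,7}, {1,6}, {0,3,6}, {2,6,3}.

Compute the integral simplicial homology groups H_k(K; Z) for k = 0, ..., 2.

Order the vertices as 0 < 1 < 2 < 3 < 4 < 5 < 6 < 7. Listing each simplex with vertices in this order, K has dimension 2 with simplices:

  0-simplices (8): [0], [1], [2], [3], [4], [5], [6], [7]
  1-simplices (11): [0,3], [0,6], [1,6], [1,7], [2,3], [2,5], [2,6], [2,7], [3,4], [3,6], [5,7]
  2-simplices (3): [0,3,6], [2,3,6], [2,5,7]

giving chain groups C_0 ≅ Z^8, C_1 ≅ Z^11, C_2 ≅ Z^3.

Boundary ∂_1: C_1 → C_0 maps an edge to its endpoints' difference, ∂[p,q] = q − p. For instance
  ∂[1,7] = [7] − [1].
This gives a 8×11 integer matrix of rank 7; reducing to Smith normal form yields diagonal entries (1,1,1,1,1,1,1).

The boundary map ∂_2: C_2 → C_1 maps a triangle to the signed sum of its edges. For instance
  ∂[2,5,7] = [5,7] − [2,7] + [2,5],
  ∂[0,3,6] = [3,6] − [0,6] + [0,3].
As a 11×3 matrix over Z this has rank 3, with invariant factors (1,1,1).

Computing H_k = (kernel of ∂_k) / (image of ∂_{k+1}):

  H_0: rank C_0 − rank ∂_1 = 8 − 7 = 1, and the invariant factors of ∂_1 are all 1, so H_0 = Z.
  H_1: rank ker ∂_1 − rank ∂_2 = (11 − 7) − 3 = 1, and the invariant factors of ∂_2 are all 1, so H_1 = Z.
  H_2: rank ker ∂_2 − rank ∂_3 = (3 − 3) − 0 = 0, and there is no ∂_3, so H_2 = 0.

As a check, the Euler characteristic is 8 − 11 + 3 = 0, which agrees with 1 − 1 + 0 = 0.

H_0 ≅ Z,  H_1 ≅ Z,  H_2 = 0.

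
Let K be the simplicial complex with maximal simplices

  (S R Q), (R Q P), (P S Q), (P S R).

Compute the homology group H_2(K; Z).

H_2 = Z.

K has 4 vertices, 6 edges, 4 triangles.
rank ∂_2 = 3, rank ∂_3 = 0 ⇒ b_2 = 4 − 3 − 0 = 1. So H_2 ≅ Z.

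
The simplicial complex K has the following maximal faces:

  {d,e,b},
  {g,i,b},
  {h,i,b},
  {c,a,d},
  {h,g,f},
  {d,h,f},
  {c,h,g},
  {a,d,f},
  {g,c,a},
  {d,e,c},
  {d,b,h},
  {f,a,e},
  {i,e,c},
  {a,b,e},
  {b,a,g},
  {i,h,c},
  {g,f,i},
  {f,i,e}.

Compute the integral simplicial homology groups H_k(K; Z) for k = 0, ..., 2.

H_0 ≅ Z,  H_1 ≅ Z ⊕ Z/2Z,  H_2 = 0.

We work with the vertex ordering a < b < c < d < e < f < g < h < i. The simplices of K, each written with vertices in increasing order, are:

  0-simplices (9): a, b, c, d, e, f, g, h, i
  1-simplices (27): ab, ac, ad, ae, af, ag, bd, be, bg, bh, bi, cd, ce, cg, ch, ci, de, df, dh, ef, ei, fg, fh, fi, gh, gi, hi
  2-simplices (18): abe, abg, acd, acg, adf, aef, bde, bdh, bgi, bhi, cde, cei, cgh, chi, dfh, efi, fgh, fgi

Hence C_0 ≅ Z^9, C_1 ≅ Z^27, C_2 ≅ Z^18.

∂_1: C_1 → C_0 maps an edge to its endpoints' difference, ∂[p,q] = q − p. For instance
  ∂fg = g − f.
As a 9×27 matrix over Z this has rank 8, with invariant factors (1,1,1,1,1,1,1,1).

∂_2: C_2 → C_1 sends each 2-simplex [p,q,r] to [q,r] − [p,r] + [p,q]. For instance
  ∂fgi = gi − fi + fg,
  ∂bhi = hi − bi + bh.
The 27×18 boundary matrix has rank 18 and Smith normal form diag(1,1,1,1,1,1,1,1,1,1,1,1,1,1,1,1,1,2).

Computing H_k = (kernel of ∂_k) / (image of ∂_{k+1}):

  H_0: rank C_0 − rank ∂_1 = 9 − 8 = 1, and the invariant factors of ∂_1 are all 1, so H_0 = Z.
  H_1: rank ker ∂_1 − rank ∂_2 = (27 − 8) − 18 = 1, and ∂_2 has invariant factor 2 > 1, so H_1 = Z ⊕ Z/2Z.
  H_2: rank ker ∂_2 − rank ∂_3 = (18 − 18) − 0 = 0, and there is no ∂_3, so H_2 = 0.

As a check, the Euler characteristic is 9 − 27 + 18 = 0, which agrees with 1 − 1 + 0 = 0.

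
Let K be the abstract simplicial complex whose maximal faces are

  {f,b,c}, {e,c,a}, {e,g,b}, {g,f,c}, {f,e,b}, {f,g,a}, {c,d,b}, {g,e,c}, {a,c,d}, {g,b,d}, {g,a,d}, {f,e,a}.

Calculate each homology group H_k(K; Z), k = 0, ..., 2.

H_0 = Z,  H_1 = Z/2Z,  H_2 = 0.

Take the total order a < b < c < d < e < f < g on the vertex set. Then K (dimension 2) consists of the simplices:

  0-simplices (7): a, b, c, d, e, f, g
  1-simplices (18): ac, ad, ae, af, ag, bc, bd, be, bf, bg, cd, ce, cf, cg, dg, ef, eg, fg
  2-simplices (12): acd, ace, adg, aef, afg, bcd, bcf, bdg, bef, beg, ceg, cfg

so the chain groups are C_0 ≅ Z^7, C_1 ≅ Z^18, C_2 ≅ Z^12.

The boundary map ∂_1: C_1 → C_0 is given by ∂[p,q] = [q] − [p].
The resulting 7×18 matrix has rank 6, and its Smith normal form has invariant factors (1,1,1,1,1,1).

Boundary ∂_2: C_2 → C_1 sends each 2-simplex [p,q,r] to [q,r] − [p,r] + [p,q]. For instance
  ∂cfg = fg − cg + cf,
  ∂ceg = eg − cg + ce.
This gives a 18×12 integer matrix of rank 12; reducing to Smith normal form yields diagonal entries (1,1,1,1,1,1,1,1,1,1,1,2).

Reading off H_k = ker ∂_k / im ∂_{k+1}:

  H_0: rank C_0 − rank ∂_1 = 7 − 6 = 1, and the invariant factors of ∂_1 are all 1, so H_0 ≅ Z.
  H_1: rank ker ∂_1 − rank ∂_2 = (18 − 6) − 12 = 0, and ∂_2 has invariant factor 2 > 1, so H_1 ≅ Z/2Z.
  H_2: rank ker ∂_2 − rank ∂_3 = (12 − 12) − 0 = 0, and there is no ∂_3, so H_2 ≅ 0.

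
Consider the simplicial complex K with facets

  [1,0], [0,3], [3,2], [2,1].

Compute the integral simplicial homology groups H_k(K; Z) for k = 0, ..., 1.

H_0 = Z,  H_1 = Z.

Fix the vertex order 0 < 1 < 2 < 3 and write every simplex with vertices in increasing order. Then dim K = 1 and the simplices of K are:

  0-simplices (4): [0], [1], [2], [3]
  1-simplices (4): [0,1], [0,3], [1,2], [2,3]

so the chain groups are C_0 ≅ Z^4, C_1 ≅ Z^4.

The boundary map ∂_1: C_1 → C_0 maps an edge to its endpoints' difference, ∂[p,q] = q − p.
As a 4×4 matrix over Z this has rank 3, with invariant factors (1,1,1).

Now H_k = ker ∂_k / im ∂_{k+1}, so:

  H_0: rank C_0 − rank ∂_1 = 4 − 3 = 1, and the invariant factors of ∂_1 are all 1, so H_0 = Z.
  H_1: rank ker ∂_1 − rank ∂_2 = (4 − 3) − 0 = 1, and there is no ∂_2, so H_1 = Z.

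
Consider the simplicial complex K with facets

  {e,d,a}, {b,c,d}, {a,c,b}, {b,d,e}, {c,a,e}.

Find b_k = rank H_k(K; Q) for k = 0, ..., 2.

b_0 = 1, b_1 = 1, b_2 = 0.

Take the total order a < b < c < d < e on the vertex set. Then K (dimension 2) consists of the simplices:

  0-simplices (5): a, b, c, d, e
  1-simplices (10): ab, ac, ad, ae, bc, bd, be, cd, ce, de
  2-simplices (5): abc, ace, ade, bcd, bde

Hence C_0 ≅ Z^5, C_1 ≅ Z^10, C_2 ≅ Z^5.

Boundary ∂_1: C_1 → C_0 sends each edge [p,q] (with p < q) to q − p. For instance
  ∂ad = d − a.
The 5×10 boundary matrix has rank 4 and Smith normal form diag(1,1,1,1).

The boundary map ∂_2: C_2 → C_1 maps a triangle to the signed sum of its edges. For instance
  ∂bcd = cd − bd + bc,
  ∂abc = bc − ac + ab.
The 10×5 boundary matrix has rank 5 and Smith normal form diag(1,1,1,1,1).

From H_k ≅ ker(∂_k) / im(∂_{k+1}) we obtain:

  H_0: rank C_0 − rank ∂_1 = 5 − 4 = 1, and the invariant factors of ∂_1 are all 1, so H_0 = Z.
  H_1: rank ker ∂_1 − rank ∂_2 = (10 − 4) − 5 = 1, and the invariant factors of ∂_2 are all 1, so H_1 = Z.
  H_2: rank ker ∂_2 − rank ∂_3 = (5 − 5) − 0 = 0, and there is no ∂_3, so H_2 = 0.

Hence the Betti numbers are b_0 = 1, b_1 = 1, b_2 = 0.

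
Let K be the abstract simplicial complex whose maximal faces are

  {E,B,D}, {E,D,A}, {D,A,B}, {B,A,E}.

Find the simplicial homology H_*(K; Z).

H_0 = Z,  H_1 = 0,  H_2 = Z.

K has 4 vertices, 6 edges, 4 triangles.
rank ∂_0 = 0, rank ∂_1 = 3 ⇒ b_0 = 4 − 0 − 3 = 1; all invariant factors of ∂_1 are 1 so no torsion. So H_0 = Z.
rank ∂_1 = 3, rank ∂_2 = 3 ⇒ b_1 = 6 − 3 − 3 = 0; all invariant factors of ∂_2 are 1 so no torsion. So H_1 = 0.
rank ∂_2 = 3, rank ∂_3 = 0 ⇒ b_2 = 4 − 3 − 0 = 1. So H_2 = Z.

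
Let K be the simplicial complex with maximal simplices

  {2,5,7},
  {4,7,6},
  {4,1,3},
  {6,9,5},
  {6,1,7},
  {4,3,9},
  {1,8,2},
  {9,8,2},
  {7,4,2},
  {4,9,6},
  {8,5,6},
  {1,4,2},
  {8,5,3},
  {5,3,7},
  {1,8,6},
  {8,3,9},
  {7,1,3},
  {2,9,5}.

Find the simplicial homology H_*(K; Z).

Take the total order 1 < 2 < 3 < 4 < 5 < 6 < 7 < 8 < 9 on the vertex set. Then K (dimension 2) consists of the simplices:

  0-simplices (9): [1], [2], [3], [4], [5], [6], [7], [8], [9]
  1-simplices (27): (27 of them)
  2-simplices (18): [1,2,4], [1,2,8], [1,3,4], [1,3,7], [1,6,7], [1,6,8], [2,4,7], [2,5,7], [2,5,9], [2,8,9], [3,4,9], [3,5,7], [3,5,8], [3,8,9], [4,6,7], [4,6,9], [5,6,8], [5,6,9]

giving chain groups C_0 ≅ Z^9, C_1 ≅ Z^27, C_2 ≅ Z^18.

Boundary ∂_1: C_1 → C_0 maps an edge to its endpoints' difference, ∂[p,q] = q − p.
The resulting 9×27 matrix has rank 8, and its Smith normal form has invariant factors (1,1,1,1,1,1,1,1).

The boundary map ∂_2: C_2 → C_1 sends each 2-simplex [p,q,r] to [q,r] − [p,r] + [p,q]. For instance
  ∂[1,3,7] = [3,7] − [1,7] + [1,3],
  ∂[1,3,4] = [3,4] − [1,4] + [1,3].
The 27×18 boundary matrix has rank 18 and Smith normal form diag(1,1,1,1,1,1,1,1,1,1,1,1,1,1,1,1,1,2).

Now H_k = ker ∂_k / im ∂_{k+1}, so:

  H_0: rank C_0 − rank ∂_1 = 9 − 8 = 1, and the invariant factors of ∂_1 are all 1, so H_0 = Z.
  H_1: rank ker ∂_1 − rank ∂_2 = (27 − 8) − 18 = 1, and ∂_2 has invariant factor 2 > 1, so H_1 = Z ⊕ Z/2.
  H_2: rank ker ∂_2 − rank ∂_3 = (18 − 18) − 0 = 0, and there is no ∂_3, so H_2 = 0.

H_0 ≅ Z,  H_1 ≅ Z ⊕ Z/2,  H_2 = 0.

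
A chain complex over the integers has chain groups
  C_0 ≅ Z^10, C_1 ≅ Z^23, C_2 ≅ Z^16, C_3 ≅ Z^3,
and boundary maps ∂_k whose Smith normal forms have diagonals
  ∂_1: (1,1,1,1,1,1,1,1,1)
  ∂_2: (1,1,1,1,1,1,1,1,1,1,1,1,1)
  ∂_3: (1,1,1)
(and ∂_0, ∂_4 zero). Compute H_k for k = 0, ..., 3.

H_0 ≅ Z,  H_1 ≅ Z,  H_2 = 0,  H_3 = 0.

H_0: b_0 = 10 − 0 − 9 = 1; torsion from ∂_1 factors > 1: none. So H_0 ≅ Z.
H_1: b_1 = 23 − 9 − 13 = 1; torsion from ∂_2 factors > 1: none. So H_1 ≅ Z.
H_2: b_2 = 16 − 13 − 3 = 0; torsion from ∂_3 factors > 1: none. So H_2 ≅ 0.
H_3: b_3 = 3 − 3 − 0 = 0; torsion from ∂_4 factors > 1: none. So H_3 ≅ 0.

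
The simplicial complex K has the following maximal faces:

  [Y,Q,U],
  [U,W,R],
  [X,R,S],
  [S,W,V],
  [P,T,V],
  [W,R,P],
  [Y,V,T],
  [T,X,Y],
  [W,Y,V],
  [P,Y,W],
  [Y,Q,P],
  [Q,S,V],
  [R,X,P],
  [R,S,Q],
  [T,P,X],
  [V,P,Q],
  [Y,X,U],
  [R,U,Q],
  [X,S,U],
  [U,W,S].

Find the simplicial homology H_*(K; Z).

H_0 ≅ Z,  H_1 ≅ Z ⊕ Z_2,  H_2 = 0.

We work with the vertex ordering P < Q < R < S < T < U < V < W < X < Y. The simplices of K, each written with vertices in increasing order, are:

  0-simplices (10): P, Q, R, S, T, U, V, W, X, Y
  1-simplices (30): PQ, PR, PT, PV, PW, PX, PY, QR, QS, QU, QV, QY, RS, RU, RW, RX, SU, SV, SW, SX, TV, TX, TY, UW, UX, UY, VW, VY, WY, XY
  2-simplices (20): PQV, PQY, PRW, PRX, PTV, PTX, PWY, QRS, QRU, QSV, QUY, RSX, RUW, SUW, SUX, SVW, TVY, TXY, UXY, VWY

Hence C_0 ≅ Z^10, C_1 ≅ Z^30, C_2 ≅ Z^20.

∂_1: C_1 → C_0 is given by ∂[p,q] = [q] − [p].
This gives a 10×30 integer matrix of rank 9; reducing to Smith normal form yields diagonal entries (1,1,1,1,1,1,1,1,1).

The boundary map ∂_2: C_2 → C_1 maps a triangle to the signed sum of its edges. For instance
  ∂QRS = RS − QS + QR,
  ∂VWY = WY − VY + VW.
As a 30×20 matrix over Z this has rank 20, with invariant factors (1,1,1,1,1,1,1,1,1,1,1,1,1,1,1,1,1,1,1,2).

From H_k ≅ ker(∂_k) / im(∂_{k+1}) we obtain:

  H_0: rank C_0 − rank ∂_1 = 10 − 9 = 1, and the invariant factors of ∂_1 are all 1, so H_0 ≅ Z.
  H_1: rank ker ∂_1 − rank ∂_2 = (30 − 9) − 20 = 1, and ∂_2 has invariant factor 2 > 1, so H_1 ≅ Z ⊕ Z_2.
  H_2: rank ker ∂_2 − rank ∂_3 = (20 − 20) − 0 = 0, and there is no ∂_3, so H_2 ≅ 0.

As a check, the Euler characteristic is 10 − 30 + 20 = 0, which agrees with 1 − 1 + 0 = 0.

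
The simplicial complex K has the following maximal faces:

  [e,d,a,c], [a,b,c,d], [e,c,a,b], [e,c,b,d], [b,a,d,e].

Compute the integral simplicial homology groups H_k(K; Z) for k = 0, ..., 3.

Take the total order a < b < c < d < e on the vertex set. Then K (dimension 3) consists of the simplices:

  0-simplices (5): a, b, c, d, e
  1-simplices (10): ab, ac, ad, ae, bc, bd, be, cd, ce, de
  2-simplices (10): abc, abd, abe, acd, ace, ade, bcd, bce, bde, cde
  3-simplices (5): abcd, abce, abde, acde, bcde

so the chain groups are C_0 ≅ Z^5, C_1 ≅ Z^10, C_2 ≅ Z^10, C_3 ≅ Z^5.

∂_1: C_1 → C_0 sends each edge [p,q] (with p < q) to q − p.
This gives a 5×10 integer matrix of rank 4; reducing to Smith normal form yields diagonal entries (1,1,1,1).

Boundary ∂_2: C_2 → C_1 maps a triangle to the signed sum of its edges. For instance
  ∂ade = de − ae + ad,
  ∂bde = de − be + bd.
The resulting 10×10 matrix has rank 6, and its Smith normal form has invariant factors (1,1,1,1,1,1).

The boundary map ∂_3: C_3 → C_2 sends each 3-simplex σ to the alternating sum Σ_i (−1)^i (σ with its i-th vertex removed). For instance
  ∂acde = cde − ade + ace − acd,
  ∂bcde = cde − bde + bce − bcd.
This gives a 10×5 integer matrix of rank 4; reducing to Smith normal form yields diagonal entries (1,1,1,1).

Computing H_k = (kernel of ∂_k) / (image of ∂_{k+1}):

  H_0: rank C_0 − rank ∂_1 = 5 − 4 = 1, and the invariant factors of ∂_1 are all 1, so H_0 ≅ Z.
  H_1: rank ker ∂_1 − rank ∂_2 = (10 − 4) − 6 = 0, and the invariant factors of ∂_2 are all 1, so H_1 ≅ 0.
  H_2: rank ker ∂_2 − rank ∂_3 = (10 − 6) − 4 = 0, and the invariant factors of ∂_3 are all 1, so H_2 ≅ 0.
  H_3: rank ker ∂_3 − rank ∂_4 = (5 − 4) − 0 = 1, and there is no ∂_4, so H_3 ≅ Z.

H_0 = Z,  H_1 = 0,  H_2 = 0,  H_3 = Z.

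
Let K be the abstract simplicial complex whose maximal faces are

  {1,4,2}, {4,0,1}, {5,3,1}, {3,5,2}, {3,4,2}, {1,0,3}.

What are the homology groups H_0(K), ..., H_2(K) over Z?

H_0 = Z,  H_1 = Z,  H_2 = 0.

K has 6 vertices, 12 edges, 6 triangles.
rank ∂_0 = 0, rank ∂_1 = 5 ⇒ b_0 = 6 − 0 − 5 = 1; all invariant factors of ∂_1 are 1 so no torsion. So H_0 ≅ Z.
rank ∂_1 = 5, rank ∂_2 = 6 ⇒ b_1 = 12 − 5 − 6 = 1; all invariant factors of ∂_2 are 1 so no torsion. So H_1 ≅ Z.
rank ∂_2 = 6, rank ∂_3 = 0 ⇒ b_2 = 6 − 6 − 0 = 0. So H_2 ≅ 0.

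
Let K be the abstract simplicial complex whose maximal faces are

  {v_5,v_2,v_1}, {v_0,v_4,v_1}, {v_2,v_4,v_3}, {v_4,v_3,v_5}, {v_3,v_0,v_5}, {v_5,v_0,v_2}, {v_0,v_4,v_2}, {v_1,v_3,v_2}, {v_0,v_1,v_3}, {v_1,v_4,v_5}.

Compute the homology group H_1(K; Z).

H_1 = Z/2.

Take the total order v_0 < v_1 < v_2 < v_3 < v_4 < v_5 on the vertex set. Then K (dimension 2) consists of the simplices:

  0-simplices (6): [v_0], [v_1], [v_2], [v_3], [v_4], [v_5]
  1-simplices (15): (15 of them)
  2-simplices (10): [v_0,v_1,v_3], [v_0,v_1,v_4], [v_0,v_2,v_4], [v_0,v_2,v_5], [v_0,v_3,v_5], [v_1,v_2,v_3], [v_1,v_2,v_5], [v_1,v_4,v_5], [v_2,v_3,v_4], [v_3,v_4,v_5]

Hence C_0 ≅ Z^6, C_1 ≅ Z^15, C_2 ≅ Z^10.

Boundary ∂_1: C_1 → C_0 sends each edge [p,q] (with p < q) to q − p.
The resulting 6×15 matrix has rank 5, and its Smith normal form has invariant factors (1,1,1,1,1).

The boundary map ∂_2: C_2 → C_1 acts by ∂[p,q,r] = [q,r] − [p,r] + [p,q]. For instance
  ∂[v_3,v_4,v_5] = [v_4,v_5] − [v_3,v_5] + [v_3,v_4],
  ∂[v_0,v_1,v_3] = [v_1,v_3] − [v_0,v_3] + [v_0,v_1].
As a 15×10 matrix over Z this has rank 10, with invariant factors (1,1,1,1,1,1,1,1,1,2).

Computing H_k = (kernel of ∂_k) / (image of ∂_{k+1}):

  H_1: rank ker ∂_1 − rank ∂_2 = (15 − 5) − 10 = 0, and ∂_2 has invariant factor 2 > 1, so H_1 = Z/2.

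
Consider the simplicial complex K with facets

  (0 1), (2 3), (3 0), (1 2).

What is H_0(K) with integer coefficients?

H_0 ≅ Z.

Fix the vertex order 0 < 1 < 2 < 3 and write every simplex with vertices in increasing order. Then dim K = 1 and the simplices of K are:

  0-simplices (4): [0], [1], [2], [3]
  1-simplices (4): [0,1], [0,3], [1,2], [2,3]

giving chain groups C_0 ≅ Z^4, C_1 ≅ Z^4.

∂_1: C_1 → C_0 is given by ∂[p,q] = [q] − [p].
The 4×4 boundary matrix has rank 3 and Smith normal form diag(1,1,1).

Reading off H_k = ker ∂_k / im ∂_{k+1}:

  H_0: rank C_0 − rank ∂_1 = 4 − 3 = 1, and the invariant factors of ∂_1 are all 1, so H_0 ≅ Z.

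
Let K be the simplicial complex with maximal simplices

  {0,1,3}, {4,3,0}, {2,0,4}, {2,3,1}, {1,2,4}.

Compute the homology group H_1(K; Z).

Fix the vertex order 0 < 1 < 2 < 3 < 4 and write every simplex with vertices in increasing order. Then dim K = 2 and the simplices of K are:

  0-simplices (5): [0], [1], [2], [3], [4]
  1-simplices (10): [0,1], [0,2], [0,3], [0,4], [1,2], [1,3], [1,4], [2,3], [2,4], [3,4]
  2-simplices (5): [0,1,3], [0,2,4], [0,3,4], [1,2,3], [1,2,4]

giving chain groups C_0 ≅ Z^5, C_1 ≅ Z^10, C_2 ≅ Z^5.

∂_1: C_1 → C_0 is given by ∂[p,q] = [q] − [p].
The 5×10 boundary matrix has rank 4 and Smith normal form diag(1,1,1,1).

Boundary ∂_2: C_2 → C_1 acts by ∂[p,q,r] = [q,r] − [p,r] + [p,q]. For instance
  ∂[0,2,4] = [2,4] − [0,4] + [0,2],
  ∂[0,1,3] = [1,3] − [0,3] + [0,1].
This gives a 10×5 integer matrix of rank 5; reducing to Smith normal form yields diagonal entries (1,1,1,1,1).

Computing H_k = (kernel of ∂_k) / (image of ∂_{k+1}):

  H_1: rank ker ∂_1 − rank ∂_2 = (10 − 4) − 5 = 1, and the invariant factors of ∂_2 are all 1, so H_1 ≅ Z.

H_1 = Z.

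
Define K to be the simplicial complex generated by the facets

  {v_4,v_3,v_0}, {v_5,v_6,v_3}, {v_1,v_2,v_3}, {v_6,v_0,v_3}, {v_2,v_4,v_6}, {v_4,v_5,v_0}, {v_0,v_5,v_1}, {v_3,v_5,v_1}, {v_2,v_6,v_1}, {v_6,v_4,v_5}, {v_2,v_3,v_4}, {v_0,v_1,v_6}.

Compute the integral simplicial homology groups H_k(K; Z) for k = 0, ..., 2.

H_0 = Z,  H_1 = Z/2,  H_2 = 0.

We work with the vertex ordering v_0 < v_1 < v_2 < v_3 < v_4 < v_5 < v_6. The simplices of K, each written with vertices in increasing order, are:

  0-simplices (7): [v_0], [v_1], [v_2], [v_3], [v_4], [v_5], [v_6]
  1-simplices (18): (18 of them)
  2-simplices (12): (12 of them)

giving chain groups C_0 ≅ Z^7, C_1 ≅ Z^18, C_2 ≅ Z^12.

The boundary map ∂_1: C_1 → C_0 is given by ∂[p,q] = [q] − [p]. For instance
  ∂[v_2,v_3] = [v_3] − [v_2].
As a 7×18 matrix over Z this has rank 6, with invariant factors (1,1,1,1,1,1).

The boundary map ∂_2: C_2 → C_1 sends each 2-simplex [p,q,r] to [q,r] − [p,r] + [p,q]. For instance
  ∂[v_0,v_3,v_6] = [v_3,v_6] − [v_0,v_6] + [v_0,v_3],
  ∂[v_2,v_3,v_4] = [v_3,v_4] − [v_2,v_4] + [v_2,v_3].
This gives a 18×12 integer matrix of rank 12; reducing to Smith normal form yields diagonal entries (1,1,1,1,1,1,1,1,1,1,1,2).

Now H_k = ker ∂_k / im ∂_{k+1}, so:

  H_0: rank C_0 − rank ∂_1 = 7 − 6 = 1, and the invariant factors of ∂_1 are all 1, so H_0 ≅ Z.
  H_1: rank ker ∂_1 − rank ∂_2 = (18 − 6) − 12 = 0, and ∂_2 has invariant factor 2 > 1, so H_1 ≅ Z/2.
  H_2: rank ker ∂_2 − rank ∂_3 = (12 − 12) − 0 = 0, and there is no ∂_3, so H_2 ≅ 0.

(K is a triangulation of the real projective plane RP^2.)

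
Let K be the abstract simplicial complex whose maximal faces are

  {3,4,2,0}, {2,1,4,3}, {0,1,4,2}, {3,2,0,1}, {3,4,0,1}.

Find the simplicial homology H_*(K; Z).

Fix the vertex order 0 < 1 < 2 < 3 < 4 and write every simplex with vertices in increasing order. Then dim K = 3 and the simplices of K are:

  0-simplices (5): [0], [1], [2], [3], [4]
  1-simplices (10): [0,1], [0,2], [0,3], [0,4], [1,2], [1,3], [1,4], [2,3], [2,4], [3,4]
  2-simplices (10): [0,1,2], [0,1,3], [0,1,4], [0,2,3], [0,2,4], [0,3,4], [1,2,3], [1,2,4], [1,3,4], [2,3,4]
  3-simplices (5): [0,1,2,3], [0,1,2,4], [0,1,3,4], [0,2,3,4], [1,2,3,4]

Hence C_0 ≅ Z^5, C_1 ≅ Z^10, C_2 ≅ Z^10, C_3 ≅ Z^5.

The boundary map ∂_1: C_1 → C_0 maps an edge to its endpoints' difference, ∂[p,q] = q − p. For instance
  ∂[2,3] = [3] − [2].
The 5×10 boundary matrix has rank 4 and Smith normal form diag(1,1,1,1).

The boundary map ∂_2: C_2 → C_1 acts by ∂[p,q,r] = [q,r] − [p,r] + [p,q]. For instance
  ∂[1,3,4] = [3,4] − [1,4] + [1,3],
  ∂[1,2,3] = [2,3] − [1,3] + [1,2].
As a 10×10 matrix over Z this has rank 6, with invariant factors (1,1,1,1,1,1).

∂_3: C_3 → C_2 sends each 3-simplex σ to the alternating sum Σ_i (−1)^i (σ with its i-th vertex removed). For instance
  ∂[0,2,3,4] = [2,3,4] − [0,3,4] + [0,2,4] − [0,2,3],
  ∂[0,1,2,4] = [1,2,4] − [0,2,4] + [0,1,4] − [0,1,2].
The resulting 10×5 matrix has rank 4, and its Smith normal form has invariant factors (1,1,1,1).

Reading off H_k = ker ∂_k / im ∂_{k+1}:

  H_0: rank C_0 − rank ∂_1 = 5 − 4 = 1, and the invariant factors of ∂_1 are all 1, so H_0 ≅ Z.
  H_1: rank ker ∂_1 − rank ∂_2 = (10 − 4) − 6 = 0, and the invariant factors of ∂_2 are all 1, so H_1 ≅ 0.
  H_2: rank ker ∂_2 − rank ∂_3 = (10 − 6) − 4 = 0, and the invariant factors of ∂_3 are all 1, so H_2 ≅ 0.
  H_3: rank ker ∂_3 − rank ∂_4 = (5 − 4) − 0 = 1, and there is no ∂_4, so H_3 ≅ Z.

As a check, the Euler characteristic is 5 − 10 + 10 − 5 = 0, which agrees with 1 − 0 + 0 − 1 = 0.

H_0 = Z,  H_1 = 0,  H_2 = 0,  H_3 = Z.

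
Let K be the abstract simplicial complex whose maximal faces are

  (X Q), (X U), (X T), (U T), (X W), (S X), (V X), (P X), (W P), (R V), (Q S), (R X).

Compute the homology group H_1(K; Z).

H_1 = Z^4.

We work with the vertex ordering P < Q < R < S < T < U < V < W < X. The simplices of K, each written with vertices in increasing order, are:

  0-simplices (9): P, Q, R, S, T, U, V, W, X
  1-simplices (12): PW, PX, QS, QX, RV, RX, SX, TU, TX, UX, VX, WX

so the chain groups are C_0 ≅ Z^9, C_1 ≅ Z^12.

The boundary map ∂_1: C_1 → C_0 is given by ∂[p,q] = [q] − [p].
This gives a 9×12 integer matrix of rank 8; reducing to Smith normal form yields diagonal entries (1,1,1,1,1,1,1,1).

Reading off H_k = ker ∂_k / im ∂_{k+1}:

  H_1: rank ker ∂_1 − rank ∂_2 = (12 − 8) − 0 = 4, and there is no ∂_2, so H_1 = Z^4.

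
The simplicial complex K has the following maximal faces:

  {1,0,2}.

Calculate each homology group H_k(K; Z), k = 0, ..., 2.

H_0 = Z,  H_1 = 0,  H_2 = 0.

Fix the vertex order 0 < 1 < 2 and write every simplex with vertices in increasing order. Then dim K = 2 and the simplices of K are:

  0-simplices (3): [0], [1], [2]
  1-simplices (3): [0,1], [0,2], [1,2]
  2-simplices (1): [0,1,2]

Hence C_0 ≅ Z^3, C_1 ≅ Z^3, C_2 ≅ Z^1.

The boundary map ∂_1: C_1 → C_0 sends each edge [p,q] (with p < q) to q − p.
As a 3×3 matrix over Z this has rank 2, with invariant factors (1,1).

Boundary ∂_2: C_2 → C_1 maps a triangle to the signed sum of its edges. For instance
  ∂[0,1,2] = [1,2] − [0,2] + [0,1].
As a 3×1 matrix over Z this has rank 1, with invariant factors (1).

Computing H_k = (kernel of ∂_k) / (image of ∂_{k+1}):

  H_0: rank C_0 − rank ∂_1 = 3 − 2 = 1, and the invariant factors of ∂_1 are all 1, so H_0 ≅ Z.
  H_1: rank ker ∂_1 − rank ∂_2 = (3 − 2) − 1 = 0, and the invariant factors of ∂_2 are all 1, so H_1 ≅ 0.
  H_2: rank ker ∂_2 − rank ∂_3 = (1 − 1) − 0 = 0, and there is no ∂_3, so H_2 ≅ 0.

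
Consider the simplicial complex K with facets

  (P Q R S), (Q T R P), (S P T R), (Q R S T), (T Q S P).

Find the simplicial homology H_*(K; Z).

Fix the vertex order P < Q < R < S < T and write every simplex with vertices in increasing order. Then dim K = 3 and the simplices of K are:

  0-simplices (5): P, Q, R, S, T
  1-simplices (10): PQ, PR, PS, PT, QR, QS, QT, RS, RT, ST
  2-simplices (10): PQR, PQS, PQT, PRS, PRT, PST, QRS, QRT, QST, RST
  3-simplices (5): PQRS, PQRT, PQST, PRST, QRST

giving chain groups C_0 ≅ Z^5, C_1 ≅ Z^10, C_2 ≅ Z^10, C_3 ≅ Z^5.

The boundary map ∂_1: C_1 → C_0 sends each edge [p,q] (with p < q) to q − p. For instance
  ∂QS = S − Q.
The resulting 5×10 matrix has rank 4, and its Smith normal form has invariant factors (1,1,1,1).

Boundary ∂_2: C_2 → C_1 sends each 2-simplex [p,q,r] to [q,r] − [p,r] + [p,q]. For instance
  ∂PQS = QS − PS + PQ,
  ∂PRS = RS − PS + PR.
This gives a 10×10 integer matrix of rank 6; reducing to Smith normal form yields diagonal entries (1,1,1,1,1,1).

Boundary ∂_3: C_3 → C_2 sends each 3-simplex σ to the alternating sum Σ_i (−1)^i (σ with its i-th vertex removed). For instance
  ∂QRST = RST − QST + QRT − QRS,
  ∂PRST = RST − PST + PRT − PRS.
The 10×5 boundary matrix has rank 4 and Smith normal form diag(1,1,1,1).

From H_k ≅ ker(∂_k) / im(∂_{k+1}) we obtain:

  H_0: rank C_0 − rank ∂_1 = 5 − 4 = 1, and the invariant factors of ∂_1 are all 1, so H_0 ≅ Z.
  H_1: rank ker ∂_1 − rank ∂_2 = (10 − 4) − 6 = 0, and the invariant factors of ∂_2 are all 1, so H_1 ≅ 0.
  H_2: rank ker ∂_2 − rank ∂_3 = (10 − 6) − 4 = 0, and the invariant factors of ∂_3 are all 1, so H_2 ≅ 0.
  H_3: rank ker ∂_3 − rank ∂_4 = (5 − 4) − 0 = 1, and there is no ∂_4, so H_3 ≅ Z.

As a check, the Euler characteristic is 5 − 10 + 10 − 5 = 0, which agrees with 1 − 0 + 0 − 1 = 0.
(K is a triangulation of the 3-sphere S^3.)

H_0 ≅ Z,  H_1 = 0,  H_2 = 0,  H_3 ≅ Z.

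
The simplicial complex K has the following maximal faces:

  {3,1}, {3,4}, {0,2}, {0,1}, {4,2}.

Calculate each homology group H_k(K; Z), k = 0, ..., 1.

Take the total order 0 < 1 < 2 < 3 < 4 on the vertex set. Then K (dimension 1) consists of the simplices:

  0-simplices (5): [0], [1], [2], [3], [4]
  1-simplices (5): [0,1], [0,2], [1,3], [2,4], [3,4]

giving chain groups C_0 ≅ Z^5, C_1 ≅ Z^5.

Boundary ∂_1: C_1 → C_0 is given by ∂[p,q] = [q] − [p]. For instance
  ∂[1,3] = [3] − [1].
The resulting 5×5 matrix has rank 4, and its Smith normal form has invariant factors (1,1,1,1).

From H_k ≅ ker(∂_k) / im(∂_{k+1}) we obtain:

  H_0: rank C_0 − rank ∂_1 = 5 − 4 = 1, and the invariant factors of ∂_1 are all 1, so H_0 ≅ Z.
  H_1: rank ker ∂_1 − rank ∂_2 = (5 − 4) − 0 = 1, and there is no ∂_2, so H_1 ≅ Z.

As a check, the Euler characteristic is 5 − 5 = 0, which agrees with 1 − 1 = 0.

H_0 = Z,  H_1 = Z.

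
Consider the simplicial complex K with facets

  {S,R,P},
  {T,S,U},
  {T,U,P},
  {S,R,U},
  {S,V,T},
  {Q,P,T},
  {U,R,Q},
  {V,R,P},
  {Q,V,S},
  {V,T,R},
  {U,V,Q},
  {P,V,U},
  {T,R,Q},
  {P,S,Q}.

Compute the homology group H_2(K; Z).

We work with the vertex ordering P < Q < R < S < T < U < V. The simplices of K, each written with vertices in increasing order, are:

  0-simplices (7): P, Q, R, S, T, U, V
  1-simplices (21): PQ, PR, PS, PT, PU, PV, QR, QS, QT, QU, QV, RS, RT, RU, RV, ST, SU, SV, TU, TV, UV
  2-simplices (14): PQS, PQT, PRS, PRV, PTU, PUV, QRT, QRU, QSV, QUV, RSU, RTV, STU, STV

giving chain groups C_0 ≅ Z^7, C_1 ≅ Z^21, C_2 ≅ Z^14.

Boundary ∂_1: C_1 → C_0 maps an edge to its endpoints' difference, ∂[p,q] = q − p.
The resulting 7×21 matrix has rank 6, and its Smith normal form has invariant factors (1,1,1,1,1,1).

The boundary map ∂_2: C_2 → C_1 acts by ∂[p,q,r] = [q,r] − [p,r] + [p,q]. For instance
  ∂STU = TU − SU + ST,
  ∂PQS = QS − PS + PQ.
The 21×14 boundary matrix has rank 13 and Smith normal form diag(1,1,1,1,1,1,1,1,1,1,1,1,1).

Computing H_k = (kernel of ∂_k) / (image of ∂_{k+1}):

  H_2: rank ker ∂_2 − rank ∂_3 = (14 − 13) − 0 = 1, and there is no ∂_3, so H_2 = Z.

H_2 ≅ Z.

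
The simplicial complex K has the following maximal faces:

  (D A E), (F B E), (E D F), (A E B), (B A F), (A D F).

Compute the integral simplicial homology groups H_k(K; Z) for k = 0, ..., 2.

H_0 ≅ Z,  H_1 = 0,  H_2 ≅ Z.

Take the total order A < B < D < E < F on the vertex set. Then K (dimension 2) consists of the simplices:

  0-simplices (5): A, B, D, E, F
  1-simplices (9): AB, AD, AE, AF, BE, BF, DE, DF, EF
  2-simplices (6): ABE, ABF, ADE, ADF, BEF, DEF

so the chain groups are C_0 ≅ Z^5, C_1 ≅ Z^9, C_2 ≅ Z^6.

The boundary map ∂_1: C_1 → C_0 sends each edge [p,q] (with p < q) to q − p. For instance
  ∂EF = F − E.
The resulting 5×9 matrix has rank 4, and its Smith normal form has invariant factors (1,1,1,1).

Boundary ∂_2: C_2 → C_1 acts by ∂[p,q,r] = [q,r] − [p,r] + [p,q]. For instance
  ∂BEF = EF − BF + BE,
  ∂ADE = DE − AE + AD.
The resulting 9×6 matrix has rank 5, and its Smith normal form has invariant factors (1,1,1,1,1).

From H_k ≅ ker(∂_k) / im(∂_{k+1}) we obtain:

  H_0: rank C_0 − rank ∂_1 = 5 − 4 = 1, and the invariant factors of ∂_1 are all 1, so H_0 ≅ Z.
  H_1: rank ker ∂_1 − rank ∂_2 = (9 − 4) − 5 = 0, and the invariant factors of ∂_2 are all 1, so H_1 ≅ 0.
  H_2: rank ker ∂_2 − rank ∂_3 = (6 − 5) − 0 = 1, and there is no ∂_3, so H_2 ≅ Z.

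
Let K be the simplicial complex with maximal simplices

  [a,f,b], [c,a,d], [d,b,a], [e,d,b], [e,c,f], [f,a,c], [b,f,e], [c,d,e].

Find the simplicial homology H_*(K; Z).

Fix the vertex order a < b < c < d < e < f and write every simplex with vertices in increasing order. Then dim K = 2 and the simplices of K are:

  0-simplices (6): a, b, c, d, e, f
  1-simplices (12): ab, ac, ad, af, bd, be, bf, cd, ce, cf, de, ef
  2-simplices (8): abd, abf, acd, acf, bde, bef, cde, cef

so the chain groups are C_0 ≅ Z^6, C_1 ≅ Z^12, C_2 ≅ Z^8.

Boundary ∂_1: C_1 → C_0 maps an edge to its endpoints' difference, ∂[p,q] = q − p.
The resulting 6×12 matrix has rank 5, and its Smith normal form has invariant factors (1,1,1,1,1).

The boundary map ∂_2: C_2 → C_1 acts by ∂[p,q,r] = [q,r] − [p,r] + [p,q]. For instance
  ∂bde = de − be + bd,
  ∂acd = cd − ad + ac.
The resulting 12×8 matrix has rank 7, and its Smith normal form has invariant factors (1,1,1,1,1,1,1).

Computing H_k = (kernel of ∂_k) / (image of ∂_{k+1}):

  H_0: rank C_0 − rank ∂_1 = 6 − 5 = 1, and the invariant factors of ∂_1 are all 1, so H_0 = Z.
  H_1: rank ker ∂_1 − rank ∂_2 = (12 − 5) − 7 = 0, and the invariant factors of ∂_2 are all 1, so H_1 = 0.
  H_2: rank ker ∂_2 − rank ∂_3 = (8 − 7) − 0 = 1, and there is no ∂_3, so H_2 = Z.

H_0 ≅ Z,  H_1 = 0,  H_2 ≅ Z.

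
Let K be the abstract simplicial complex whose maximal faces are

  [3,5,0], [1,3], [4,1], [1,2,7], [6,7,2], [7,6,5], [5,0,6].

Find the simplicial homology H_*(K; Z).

H_0 ≅ Z,  H_1 ≅ Z,  H_2 = 0.

Take the total order 0 < 1 < 2 < 3 < 4 < 5 < 6 < 7 on the vertex set. Then K (dimension 2) consists of the simplices:

  0-simplices (8): [0], [1], [2], [3], [4], [5], [6], [7]
  1-simplices (13): [0,3], [0,5], [0,6], [1,2], [1,3], [1,4], [1,7], [2,6], [2,7], [3,5], [5,6], [5,7], [6,7]
  2-simplices (5): [0,3,5], [0,5,6], [1,2,7], [2,6,7], [5,6,7]

so the chain groups are C_0 ≅ Z^8, C_1 ≅ Z^13, C_2 ≅ Z^5.

∂_1: C_1 → C_0 maps an edge to its endpoints' difference, ∂[p,q] = q − p. For instance
  ∂[5,6] = [6] − [5].
The 8×13 boundary matrix has rank 7 and Smith normal form diag(1,1,1,1,1,1,1).

∂_2: C_2 → C_1 maps a triangle to the signed sum of its edges. For instance
  ∂[1,2,7] = [2,7] − [1,7] + [1,2],
  ∂[2,6,7] = [6,7] − [2,7] + [2,6].
This gives a 13×5 integer matrix of rank 5; reducing to Smith normal form yields diagonal entries (1,1,1,1,1).

Computing H_k = (kernel of ∂_k) / (image of ∂_{k+1}):

  H_0: rank C_0 − rank ∂_1 = 8 − 7 = 1, and the invariant factors of ∂_1 are all 1, so H_0 ≅ Z.
  H_1: rank ker ∂_1 − rank ∂_2 = (13 − 7) − 5 = 1, and the invariant factors of ∂_2 are all 1, so H_1 ≅ Z.
  H_2: rank ker ∂_2 − rank ∂_3 = (5 − 5) − 0 = 0, and there is no ∂_3, so H_2 ≅ 0.

As a check, the Euler characteristic is 8 − 13 + 5 = 0, which agrees with 1 − 1 + 0 = 0.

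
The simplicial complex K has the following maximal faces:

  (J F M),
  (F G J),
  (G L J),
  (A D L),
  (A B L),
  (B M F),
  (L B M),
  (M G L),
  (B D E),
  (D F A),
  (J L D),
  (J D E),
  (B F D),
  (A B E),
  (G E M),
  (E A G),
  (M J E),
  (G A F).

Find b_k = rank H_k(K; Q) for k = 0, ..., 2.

b_0 = 1, b_1 = 1, b_2 = 0.

We work with the vertex ordering A < B < D < E < F < G < J < L < M. The simplices of K, each written with vertices in increasing order, are:

  0-simplices (9): A, B, D, E, F, G, J, L, M
  1-simplices (27): AB, AD, AE, AF, AG, AL, BD, BE, BF, BL, BM, DE, DF, DJ, DL, EG, EJ, EM, FG, FJ, FM, GJ, GL, GM, JL, JM, LM
  2-simplices (18): ABE, ABL, ADF, ADL, AEG, AFG, BDE, BDF, BFM, BLM, DEJ, DJL, EGM, EJM, FGJ, FJM, GJL, GLM

so the chain groups are C_0 ≅ Z^9, C_1 ≅ Z^27, C_2 ≅ Z^18.

The boundary map ∂_1: C_1 → C_0 maps an edge to its endpoints' difference, ∂[p,q] = q − p.
The 9×27 boundary matrix has rank 8 and Smith normal form diag(1,1,1,1,1,1,1,1).

The boundary map ∂_2: C_2 → C_1 sends each 2-simplex [p,q,r] to [q,r] − [p,r] + [p,q]. For instance
  ∂BLM = LM − BM + BL,
  ∂BFM = FM − BM + BF.
The 27×18 boundary matrix has rank 18 and Smith normal form diag(1,1,1,1,1,1,1,1,1,1,1,1,1,1,1,1,1,2).

Reading off H_k = ker ∂_k / im ∂_{k+1}:

  H_0: rank C_0 − rank ∂_1 = 9 − 8 = 1, and the invariant factors of ∂_1 are all 1, so H_0 ≅ Z.
  H_1: rank ker ∂_1 − rank ∂_2 = (27 − 8) − 18 = 1, and ∂_2 has invariant factor 2 > 1, so H_1 ≅ Z ⊕ Z/2.
  H_2: rank ker ∂_2 − rank ∂_3 = (18 − 18) − 0 = 0, and there is no ∂_3, so H_2 ≅ 0.

(K is a triangulation of the Klein bottle.)

Hence the Betti numbers are b_0 = 1, b_1 = 1, b_2 = 0.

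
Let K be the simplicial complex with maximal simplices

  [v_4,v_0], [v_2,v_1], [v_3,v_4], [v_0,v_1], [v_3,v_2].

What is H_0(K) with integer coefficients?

Take the total order v_0 < v_1 < v_2 < v_3 < v_4 on the vertex set. Then K (dimension 1) consists of the simplices:

  0-simplices (5): [v_0], [v_1], [v_2], [v_3], [v_4]
  1-simplices (5): [v_0,v_1], [v_0,v_4], [v_1,v_2], [v_2,v_3], [v_3,v_4]

Hence C_0 ≅ Z^5, C_1 ≅ Z^5.

The boundary map ∂_1: C_1 → C_0 sends each edge [p,q] (with p < q) to q − p.
This gives a 5×5 integer matrix of rank 4; reducing to Smith normal form yields diagonal entries (1,1,1,1).

Computing H_k = (kernel of ∂_k) / (image of ∂_{k+1}):

  H_0: rank C_0 − rank ∂_1 = 5 − 4 = 1, and the invariant factors of ∂_1 are all 1, so H_0 = Z.

H_0 ≅ Z.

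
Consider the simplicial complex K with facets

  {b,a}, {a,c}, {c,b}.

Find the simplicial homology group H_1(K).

Fix the vertex order a < b < c and write every simplex with vertices in increasing order. Then dim K = 1 and the simplices of K are:

  0-simplices (3): a, b, c
  1-simplices (3): ab, ac, bc

Hence C_0 ≅ Z^3, C_1 ≅ Z^3.

∂_1: C_1 → C_0 maps an edge to its endpoints' difference, ∂[p,q] = q − p. For instance
  ∂ac = c − a.
The resulting 3×3 matrix has rank 2, and its Smith normal form has invariant factors (1,1).

Reading off H_k = ker ∂_k / im ∂_{k+1}:

  H_1: rank ker ∂_1 − rank ∂_2 = (3 − 2) − 0 = 1, and there is no ∂_2, so H_1 = Z.

H_1 = Z.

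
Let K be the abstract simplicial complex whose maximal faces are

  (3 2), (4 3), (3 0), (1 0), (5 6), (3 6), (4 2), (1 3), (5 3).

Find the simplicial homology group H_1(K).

H_1 = Z^3.

Fix the vertex order 0 < 1 < 2 < 3 < 4 < 5 < 6 and write every simplex with vertices in increasing order. Then dim K = 1 and the simplices of K are:

  0-simplices (7): [0], [1], [2], [3], [4], [5], [6]
  1-simplices (9): [0,1], [0,3], [1,3], [2,3], [2,4], [3,4], [3,5], [3,6], [5,6]

Hence C_0 ≅ Z^7, C_1 ≅ Z^9.

The boundary map ∂_1: C_1 → C_0 maps an edge to its endpoints' difference, ∂[p,q] = q − p.
As a 7×9 matrix over Z this has rank 6, with invariant factors (1,1,1,1,1,1).

Computing H_k = (kernel of ∂_k) / (image of ∂_{k+1}):

  H_1: rank ker ∂_1 − rank ∂_2 = (9 − 6) − 0 = 3, and there is no ∂_2, so H_1 ≅ Z^3.

(K is a triangulation of a wedge of 3 circles.)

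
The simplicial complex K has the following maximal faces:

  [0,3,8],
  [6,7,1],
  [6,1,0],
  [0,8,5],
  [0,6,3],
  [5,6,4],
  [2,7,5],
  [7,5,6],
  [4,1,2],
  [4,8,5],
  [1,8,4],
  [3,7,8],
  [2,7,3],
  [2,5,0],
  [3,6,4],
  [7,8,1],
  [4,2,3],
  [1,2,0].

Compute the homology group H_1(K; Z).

H_1 ≅ Z^2.

We work with the vertex ordering 0 < 1 < 2 < 3 < 4 < 5 < 6 < 7 < 8. The simplices of K, each written with vertices in increasing order, are:

  0-simplices (9): [0], [1], [2], [3], [4], [5], [6], [7], [8]
  1-simplices (27): (27 of them)
  2-simplices (18): [0,1,2], [0,1,6], [0,2,5], [0,3,6], [0,3,8], [0,5,8], [1,2,4], [1,4,8], [1,6,7], [1,7,8], [2,3,4], [2,3,7], [2,5,7], [3,4,6], [3,7,8], [4,5,6], [4,5,8], [5,6,7]

giving chain groups C_0 ≅ Z^9, C_1 ≅ Z^27, C_2 ≅ Z^18.

Boundary ∂_1: C_1 → C_0 sends each edge [p,q] (with p < q) to q − p.
The resulting 9×27 matrix has rank 8, and its Smith normal form has invariant factors (1,1,1,1,1,1,1,1).

The boundary map ∂_2: C_2 → C_1 maps a triangle to the signed sum of its edges. For instance
  ∂[0,1,2] = [1,2] − [0,2] + [0,1],
  ∂[3,4,6] = [4,6] − [3,6] + [3,4].
This gives a 27×18 integer matrix of rank 17; reducing to Smith normal form yields diagonal entries (1,1,1,1,1,1,1,1,1,1,1,1,1,1,1,1,1).

Reading off H_k = ker ∂_k / im ∂_{k+1}:

  H_1: rank ker ∂_1 − rank ∂_2 = (27 − 8) − 17 = 2, and the invariant factors of ∂_2 are all 1, so H_1 ≅ Z^2.

(K is a triangulation of the torus T^2.)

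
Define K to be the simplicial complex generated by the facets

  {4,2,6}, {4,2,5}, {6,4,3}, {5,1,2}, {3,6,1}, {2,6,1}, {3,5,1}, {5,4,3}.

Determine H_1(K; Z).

Order the vertices as 1 < 2 < 3 < 4 < 5 < 6. Listing each simplex with vertices in this order, K has dimension 2 with simplices:

  0-simplices (6): [1], [2], [3], [4], [5], [6]
  1-simplices (12): [1,2], [1,3], [1,5], [1,6], [2,4], [2,5], [2,6], [3,4], [3,5], [3,6], [4,5], [4,6]
  2-simplices (8): [1,2,5], [1,2,6], [1,3,5], [1,3,6], [2,4,5], [2,4,6], [3,4,5], [3,4,6]

Hence C_0 ≅ Z^6, C_1 ≅ Z^12, C_2 ≅ Z^8.

The boundary map ∂_1: C_1 → C_0 is given by ∂[p,q] = [q] − [p]. For instance
  ∂[4,5] = [5] − [4].
The resulting 6×12 matrix has rank 5, and its Smith normal form has invariant factors (1,1,1,1,1).

The boundary map ∂_2: C_2 → C_1 sends each 2-simplex [p,q,r] to [q,r] − [p,r] + [p,q]. For instance
  ∂[2,4,6] = [4,6] − [2,6] + [2,4],
  ∂[3,4,5] = [4,5] − [3,5] + [3,4].
As a 12×8 matrix over Z this has rank 7, with invariant factors (1,1,1,1,1,1,1).

From H_k ≅ ker(∂_k) / im(∂_{k+1}) we obtain:

  H_1: rank ker ∂_1 − rank ∂_2 = (12 − 5) − 7 = 0, and the invariant factors of ∂_2 are all 1, so H_1 ≅ 0.

(K is a triangulation of the 2-sphere S^2.)

H_1 = 0.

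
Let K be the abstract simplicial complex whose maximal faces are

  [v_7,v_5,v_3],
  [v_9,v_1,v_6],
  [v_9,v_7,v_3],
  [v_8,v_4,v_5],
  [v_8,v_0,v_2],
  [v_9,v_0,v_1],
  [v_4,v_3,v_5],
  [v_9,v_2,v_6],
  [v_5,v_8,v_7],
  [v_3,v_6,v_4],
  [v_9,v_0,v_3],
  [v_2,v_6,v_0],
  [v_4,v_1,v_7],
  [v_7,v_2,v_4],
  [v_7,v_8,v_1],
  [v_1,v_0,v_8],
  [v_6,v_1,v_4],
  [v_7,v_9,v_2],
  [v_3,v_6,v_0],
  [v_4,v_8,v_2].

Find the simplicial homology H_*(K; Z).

Fix the vertex order v_0 < v_1 < v_2 < v_3 < v_4 < v_5 < v_6 < v_7 < v_8 < v_9 and write every simplex with vertices in increasing order. Then dim K = 2 and the simplices of K are:

  0-simplices (10): [v_0], [v_1], [v_2], [v_3], [v_4], [v_5], [v_6], [v_7], [v_8], [v_9]
  1-simplices (30): (30 of them)
  2-simplices (20): (20 of them)

Hence C_0 ≅ Z^10, C_1 ≅ Z^30, C_2 ≅ Z^20.

∂_1: C_1 → C_0 maps an edge to its endpoints' difference, ∂[p,q] = q − p.
The resulting 10×30 matrix has rank 9, and its Smith normal form has invariant factors (1,1,1,1,1,1,1,1,1).

The boundary map ∂_2: C_2 → C_1 sends each 2-simplex [p,q,r] to [q,r] − [p,r] + [p,q]. For instance
  ∂[v_0,v_3,v_9] = [v_3,v_9] − [v_0,v_9] + [v_0,v_3],
  ∂[v_0,v_2,v_8] = [v_2,v_8] − [v_0,v_8] + [v_0,v_2].
The resulting 30×20 matrix has rank 20, and its Smith normal form has invariant factors (1,1,1,1,1,1,1,1,1,1,1,1,1,1,1,1,1,1,1,2).

Reading off H_k = ker ∂_k / im ∂_{k+1}:

  H_0: rank C_0 − rank ∂_1 = 10 − 9 = 1, and the invariant factors of ∂_1 are all 1, so H_0 ≅ Z.
  H_1: rank ker ∂_1 − rank ∂_2 = (30 − 9) − 20 = 1, and ∂_2 has invariant factor 2 > 1, so H_1 ≅ Z ⊕ Z/2.
  H_2: rank ker ∂_2 − rank ∂_3 = (20 − 20) − 0 = 0, and there is no ∂_3, so H_2 ≅ 0.

(K is a triangulation of the Klein bottle.)

H_0 = Z,  H_1 = Z ⊕ Z/2,  H_2 = 0.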